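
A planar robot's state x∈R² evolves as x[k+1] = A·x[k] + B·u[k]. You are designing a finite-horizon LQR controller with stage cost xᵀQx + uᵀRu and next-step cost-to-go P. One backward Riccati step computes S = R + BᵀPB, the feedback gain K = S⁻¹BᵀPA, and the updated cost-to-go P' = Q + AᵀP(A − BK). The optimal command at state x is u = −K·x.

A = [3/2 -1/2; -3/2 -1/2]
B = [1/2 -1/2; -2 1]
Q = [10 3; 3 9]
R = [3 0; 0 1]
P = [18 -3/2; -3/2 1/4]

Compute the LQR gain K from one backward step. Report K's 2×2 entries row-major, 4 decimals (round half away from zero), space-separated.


0.6176 -0.1471 -1.7617 0.5081

BᵀP = [12.0000 -1.2500; -10.5000 1.0000]
S = R + BᵀPB = [3 0; 0 1] + [8.5000 -7.2500; -7.2500 6.2500] = [11.5000 -7.2500; -7.2500 7.2500]
BᵀPA = [19.8750 -5.3750; -17.2500 4.7500]
K = S⁻¹·BᵀPA = [0.6176 -0.1471; -1.7617 0.5081]
A−BK = [0.3103 -0.1724; 1.4970 -1.3022]
AᵀP(A−BK) = [5.1481 -1.6247; -1.6247 0.6085]
P' = Q + AᵀP(A−BK) = [15.1481 1.3753; 1.3753 9.6085]
tr(P') = 24.7566


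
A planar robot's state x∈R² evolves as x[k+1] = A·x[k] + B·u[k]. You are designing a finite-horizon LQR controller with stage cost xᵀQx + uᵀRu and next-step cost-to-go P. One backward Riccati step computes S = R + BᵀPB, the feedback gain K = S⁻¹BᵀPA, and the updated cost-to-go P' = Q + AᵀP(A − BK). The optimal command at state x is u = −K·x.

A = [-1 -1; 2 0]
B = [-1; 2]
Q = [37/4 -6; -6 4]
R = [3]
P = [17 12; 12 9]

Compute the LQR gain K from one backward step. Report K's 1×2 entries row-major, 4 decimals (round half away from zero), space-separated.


0.6250 -0.8750

BᵀP = [7.0000 6.0000]
S = R + BᵀPB = [3] + [5.0000] = [8.0000]
BᵀPA = [5.0000 -7.0000]
K = S⁻¹·BᵀPA = [0.6250 -0.8750]
A−BK = [-0.3750 -1.8750; 0.7500 1.7500]
AᵀP(A−BK) = [1.8750 -2.6250; -2.6250 10.8750]
P' = Q + AᵀP(A−BK) = [11.1250 -8.6250; -8.6250 14.8750]
tr(P') = 26.0000


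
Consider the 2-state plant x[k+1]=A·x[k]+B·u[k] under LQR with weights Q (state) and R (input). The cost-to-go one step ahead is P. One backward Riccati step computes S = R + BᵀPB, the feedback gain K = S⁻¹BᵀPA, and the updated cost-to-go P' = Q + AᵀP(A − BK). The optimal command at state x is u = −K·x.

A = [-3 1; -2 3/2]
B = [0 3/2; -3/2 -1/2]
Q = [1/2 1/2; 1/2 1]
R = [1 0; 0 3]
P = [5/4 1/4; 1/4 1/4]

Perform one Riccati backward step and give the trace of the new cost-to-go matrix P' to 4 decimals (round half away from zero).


10.6405

BᵀP = [-0.3750 -0.3750; 1.7500 0.2500]
S = R + BᵀPB = [1 0; 0 3] + [0.5625 -0.3750; -0.3750 2.5000] = [1.5625 -0.3750; -0.3750 5.5000]
BᵀPA = [1.8750 -0.9375; -5.7500 2.1250]
K = S⁻¹·BᵀPA = [0.9649 -0.5157; -0.9797 0.3512]
A−BK = [-1.5305 0.4732; -1.0425 0.9020]
AᵀP(A−BK) = [7.8078 -3.1386; -3.1386 1.3327]
P' = Q + AᵀP(A−BK) = [8.3078 -2.6386; -2.6386 2.3327]
tr(P') = 10.6405


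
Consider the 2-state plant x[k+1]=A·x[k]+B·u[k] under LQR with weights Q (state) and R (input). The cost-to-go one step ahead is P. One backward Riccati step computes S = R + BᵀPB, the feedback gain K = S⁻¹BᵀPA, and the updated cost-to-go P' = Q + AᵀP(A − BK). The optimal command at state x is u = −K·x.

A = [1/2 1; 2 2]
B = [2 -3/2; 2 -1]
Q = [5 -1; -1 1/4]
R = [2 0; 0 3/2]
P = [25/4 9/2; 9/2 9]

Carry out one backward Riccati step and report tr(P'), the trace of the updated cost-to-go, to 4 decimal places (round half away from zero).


BᵀP = [21.5000 27.0000; -13.8750 -15.7500]
S = R + BᵀPB = [2 0; 0 3/2] + [97.0000 -59.2500; -59.2500 36.5625] = [99.0000 -59.2500; -59.2500 38.0625]
BᵀPA = [64.7500 75.5000; -38.4375 -45.3750]
K = S⁻¹·BᵀPA = [0.7263 0.7191; 0.1208 -0.0728]
A−BK = [-0.7715 -0.5473; 0.6681 0.4891]
AᵀP(A−BK) = [4.1754 3.2678; 3.2678 2.6579]
P' = Q + AᵀP(A−BK) = [9.1754 2.2678; 2.2678 2.9079]
tr(P') = 12.0833

12.0833


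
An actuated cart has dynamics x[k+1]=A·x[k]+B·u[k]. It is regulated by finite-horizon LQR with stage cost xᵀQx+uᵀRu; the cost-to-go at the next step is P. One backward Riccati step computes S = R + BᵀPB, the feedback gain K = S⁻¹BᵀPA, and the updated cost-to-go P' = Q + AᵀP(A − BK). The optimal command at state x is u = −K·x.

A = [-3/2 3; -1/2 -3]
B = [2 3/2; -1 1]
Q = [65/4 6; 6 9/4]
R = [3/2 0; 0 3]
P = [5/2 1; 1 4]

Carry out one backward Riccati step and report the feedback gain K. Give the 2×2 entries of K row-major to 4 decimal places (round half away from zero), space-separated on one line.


BᵀP = [4.0000 -2.0000; 4.7500 5.5000]
S = R + BᵀPB = [3/2 0; 0 3] + [10.0000 4.0000; 4.0000 12.6250] = [11.5000 4.0000; 4.0000 15.6250]
BᵀPA = [-5.0000 18.0000; -9.8750 -2.2500]
K = S⁻¹·BᵀPA = [-0.2360 1.7732; -0.5716 -0.5979]
A−BK = [-0.1707 0.3505; -0.1644 -0.6289]
AᵀP(A−BK) = [1.3007 0.7113; 0.7113 7.2371]
P' = Q + AᵀP(A−BK) = [17.5507 6.7113; 6.7113 9.4871]
tr(P') = 27.0378

-0.2360 1.7732 -0.5716 -0.5979


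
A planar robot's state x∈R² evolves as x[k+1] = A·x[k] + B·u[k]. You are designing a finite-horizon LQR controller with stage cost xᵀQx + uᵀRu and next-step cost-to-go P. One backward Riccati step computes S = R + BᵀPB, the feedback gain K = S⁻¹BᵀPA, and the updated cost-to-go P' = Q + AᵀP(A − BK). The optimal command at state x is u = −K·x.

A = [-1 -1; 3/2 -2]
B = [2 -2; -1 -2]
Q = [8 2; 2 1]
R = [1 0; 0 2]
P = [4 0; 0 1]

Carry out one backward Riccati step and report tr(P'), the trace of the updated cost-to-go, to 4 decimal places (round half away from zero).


10.8825

BᵀP = [8.0000 -1.0000; -8.0000 -2.0000]
S = R + BᵀPB = [1 0; 0 2] + [17.0000 -14.0000; -14.0000 20.0000] = [18.0000 -14.0000; -14.0000 22.0000]
BᵀPA = [-9.5000 -6.0000; 5.0000 12.0000]
K = S⁻¹·BᵀPA = [-0.6950 0.1800; -0.2150 0.6600]
A−BK = [-0.0400 -0.0400; 0.3750 -0.5000]
AᵀP(A−BK) = [0.7225 -0.5900; -0.5900 1.1600]
P' = Q + AᵀP(A−BK) = [8.7225 1.4100; 1.4100 2.1600]
tr(P') = 10.8825


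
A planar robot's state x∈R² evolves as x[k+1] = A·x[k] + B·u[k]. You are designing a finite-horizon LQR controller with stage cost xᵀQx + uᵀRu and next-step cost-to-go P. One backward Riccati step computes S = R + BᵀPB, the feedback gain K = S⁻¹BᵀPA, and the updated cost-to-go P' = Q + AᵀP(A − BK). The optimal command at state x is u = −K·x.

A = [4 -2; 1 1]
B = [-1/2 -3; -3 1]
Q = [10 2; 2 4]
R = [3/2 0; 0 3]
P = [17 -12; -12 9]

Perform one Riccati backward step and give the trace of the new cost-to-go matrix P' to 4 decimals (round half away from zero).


BᵀP = [27.5000 -21.0000; -63.0000 45.0000]
S = R + BᵀPB = [3/2 0; 0 3] + [49.2500 -103.5000; -103.5000 234.0000] = [50.7500 -103.5000; -103.5000 237.0000]
BᵀPA = [89.0000 -76.0000; -207.0000 171.0000]
K = S⁻¹·BᵀPA = [-0.2520 -0.2383; -0.9835 0.6174]
A−BK = [0.9236 -0.2668; 1.2275 -0.3324]
AᵀP(A−BK) = [3.8501 -1.9789; -1.9789 1.3050]
P' = Q + AᵀP(A−BK) = [13.8501 0.0211; 0.0211 5.3050]
tr(P') = 19.1551

19.1551


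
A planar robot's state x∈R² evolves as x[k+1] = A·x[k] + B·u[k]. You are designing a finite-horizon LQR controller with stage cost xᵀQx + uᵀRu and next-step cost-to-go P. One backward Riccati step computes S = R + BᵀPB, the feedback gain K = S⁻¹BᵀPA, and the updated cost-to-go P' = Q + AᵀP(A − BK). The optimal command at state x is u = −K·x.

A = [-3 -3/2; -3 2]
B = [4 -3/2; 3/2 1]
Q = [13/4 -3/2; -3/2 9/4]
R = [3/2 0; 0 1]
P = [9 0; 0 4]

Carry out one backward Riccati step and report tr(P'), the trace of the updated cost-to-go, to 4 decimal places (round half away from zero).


11.2579

BᵀP = [36.0000 6.0000; -13.5000 4.0000]
S = R + BᵀPB = [3/2 0; 0 1] + [153.0000 -48.0000; -48.0000 24.2500] = [154.5000 -48.0000; -48.0000 25.2500]
BᵀPA = [-126.0000 -42.0000; 28.5000 28.2500]
K = S⁻¹·BᵀPA = [-1.1355 0.1850; -1.0298 1.4705]
A−BK = [-0.0028 -0.0343; -0.2670 0.2519]
AᵀP(A−BK) = [3.2796 -2.0977; -2.0977 2.4783]
P' = Q + AᵀP(A−BK) = [6.5296 -3.5977; -3.5977 4.7283]
tr(P') = 11.2579


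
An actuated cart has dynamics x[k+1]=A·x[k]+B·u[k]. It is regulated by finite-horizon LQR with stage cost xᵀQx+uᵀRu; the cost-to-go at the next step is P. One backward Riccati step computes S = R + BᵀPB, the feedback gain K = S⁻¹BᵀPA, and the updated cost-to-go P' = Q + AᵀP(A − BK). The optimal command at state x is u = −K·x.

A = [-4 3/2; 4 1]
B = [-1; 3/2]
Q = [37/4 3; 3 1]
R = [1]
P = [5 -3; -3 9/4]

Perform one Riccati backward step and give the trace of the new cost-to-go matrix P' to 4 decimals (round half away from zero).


22.6745

BᵀP = [-9.5000 6.3750]
S = R + BᵀPB = [1] + [19.0625] = [20.0625]
BᵀPA = [63.5000 -7.8750]
K = S⁻¹·BᵀPA = [3.1651 -0.3925]
A−BK = [-0.8349 1.1075; -0.7477 1.5888]
AᵀP(A−BK) = [11.0156 -2.0748; -2.0748 1.4089]
P' = Q + AᵀP(A−BK) = [20.2656 0.9252; 0.9252 2.4089]
tr(P') = 22.6745


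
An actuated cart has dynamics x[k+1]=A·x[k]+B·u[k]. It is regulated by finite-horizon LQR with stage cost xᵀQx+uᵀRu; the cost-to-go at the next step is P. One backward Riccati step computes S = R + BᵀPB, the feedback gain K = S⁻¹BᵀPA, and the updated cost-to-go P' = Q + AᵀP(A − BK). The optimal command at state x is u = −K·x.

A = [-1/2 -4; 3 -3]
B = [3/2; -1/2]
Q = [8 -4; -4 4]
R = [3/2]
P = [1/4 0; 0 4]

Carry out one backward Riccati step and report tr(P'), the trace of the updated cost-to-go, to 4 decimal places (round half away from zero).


BᵀP = [0.3750 -2.0000]
S = R + BᵀPB = [3/2] + [1.5625] = [3.0625]
BᵀPA = [-6.1875 4.5000]
K = S⁻¹·BᵀPA = [-2.0204 1.4694]
A−BK = [2.5306 -6.2041; 1.9898 -2.2653]
AᵀP(A−BK) = [23.5612 -26.4082; -26.4082 33.3878]
P' = Q + AᵀP(A−BK) = [31.5612 -30.4082; -30.4082 37.3878]
tr(P') = 68.9490

68.9490


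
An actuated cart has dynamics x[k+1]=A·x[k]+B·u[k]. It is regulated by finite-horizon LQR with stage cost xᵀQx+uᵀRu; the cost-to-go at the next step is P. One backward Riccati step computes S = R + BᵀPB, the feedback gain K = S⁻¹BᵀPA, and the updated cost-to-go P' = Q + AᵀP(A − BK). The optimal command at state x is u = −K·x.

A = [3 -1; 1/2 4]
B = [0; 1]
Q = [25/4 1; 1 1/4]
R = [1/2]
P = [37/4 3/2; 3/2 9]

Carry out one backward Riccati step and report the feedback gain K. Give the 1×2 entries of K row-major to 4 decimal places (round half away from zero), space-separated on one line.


BᵀP = [1.5000 9.0000]
S = R + BᵀPB = [1/2] + [9.0000] = [9.5000]
BᵀPA = [9.0000 34.5000]
K = S⁻¹·BᵀPA = [0.9474 3.6316]
A−BK = [3.0000 -1.0000; -0.4474 0.3684]
AᵀP(A−BK) = [81.4737 -25.1842; -25.1842 15.9605]
P' = Q + AᵀP(A−BK) = [87.7237 -24.1842; -24.1842 16.2105]
tr(P') = 103.9342

0.9474 3.6316


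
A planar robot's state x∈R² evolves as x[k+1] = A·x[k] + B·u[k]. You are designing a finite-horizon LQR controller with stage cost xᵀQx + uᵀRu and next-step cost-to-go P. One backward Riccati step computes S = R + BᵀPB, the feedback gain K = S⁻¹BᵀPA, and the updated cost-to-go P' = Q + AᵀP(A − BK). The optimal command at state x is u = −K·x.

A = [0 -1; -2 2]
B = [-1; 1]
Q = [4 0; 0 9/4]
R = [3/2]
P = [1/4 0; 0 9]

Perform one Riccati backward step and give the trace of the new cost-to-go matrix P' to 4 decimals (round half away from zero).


BᵀP = [-0.2500 9.0000]
S = R + BᵀPB = [3/2] + [9.2500] = [10.7500]
BᵀPA = [-18.0000 18.2500]
K = S⁻¹·BᵀPA = [-1.6744 1.6977]
A−BK = [-1.6744 0.6977; -0.3256 0.3023]
AᵀP(A−BK) = [5.8605 -5.4419; -5.4419 5.2674]
P' = Q + AᵀP(A−BK) = [9.8605 -5.4419; -5.4419 7.5174]
tr(P') = 17.3779

17.3779


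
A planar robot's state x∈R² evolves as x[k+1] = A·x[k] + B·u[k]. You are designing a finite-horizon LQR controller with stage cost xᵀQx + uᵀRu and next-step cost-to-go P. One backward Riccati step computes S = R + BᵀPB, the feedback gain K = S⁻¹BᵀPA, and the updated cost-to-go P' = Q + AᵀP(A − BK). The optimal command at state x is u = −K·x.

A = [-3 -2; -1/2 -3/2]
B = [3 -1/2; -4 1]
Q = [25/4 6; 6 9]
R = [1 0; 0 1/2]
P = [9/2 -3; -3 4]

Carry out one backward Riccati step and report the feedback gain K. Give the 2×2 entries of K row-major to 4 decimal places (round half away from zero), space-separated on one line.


-0.5785 -0.2975 -1.0248 -1.0413

BᵀP = [25.5000 -25.0000; -5.2500 5.5000]
S = R + BᵀPB = [1 0; 0 1/2] + [176.5000 -37.7500; -37.7500 8.1250] = [177.5000 -37.7500; -37.7500 8.6250]
BᵀPA = [-64.0000 -13.5000; 13.0000 2.2500]
K = S⁻¹·BᵀPA = [-0.5785 -0.2975; -1.0248 -1.0413]
A−BK = [-1.7769 -1.6281; -1.7893 -1.6488]
AᵀP(A−BK) = [8.7975 7.9959; 7.9959 7.3264]
P' = Q + AᵀP(A−BK) = [15.0475 13.9959; 13.9959 16.3264]
tr(P') = 31.3740


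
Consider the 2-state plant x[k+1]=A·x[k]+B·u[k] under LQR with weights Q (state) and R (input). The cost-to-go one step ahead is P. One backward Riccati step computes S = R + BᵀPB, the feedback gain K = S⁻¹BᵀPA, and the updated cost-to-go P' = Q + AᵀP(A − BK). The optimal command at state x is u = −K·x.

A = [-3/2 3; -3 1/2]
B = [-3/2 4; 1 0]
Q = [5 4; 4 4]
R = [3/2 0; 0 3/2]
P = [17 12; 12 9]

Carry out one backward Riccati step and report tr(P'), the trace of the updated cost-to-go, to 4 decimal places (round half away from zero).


BᵀP = [-13.5000 -9.0000; 68.0000 48.0000]
S = R + BᵀPB = [3/2 0; 0 3/2] + [11.2500 -54.0000; -54.0000 272.0000] = [12.7500 -54.0000; -54.0000 273.5000]
BᵀPA = [47.2500 -45.0000; -246.0000 228.0000]
K = S⁻¹·BᵀPA = [-0.6323 0.0079; -1.0243 0.8352]
A−BK = [1.6487 -0.3290; -2.3677 0.4921]
AᵀP(A−BK) = [5.1500 -1.9146; -1.9146 1.1804]
P' = Q + AᵀP(A−BK) = [10.1500 2.0854; 2.0854 5.1804]
tr(P') = 15.3304

15.3304


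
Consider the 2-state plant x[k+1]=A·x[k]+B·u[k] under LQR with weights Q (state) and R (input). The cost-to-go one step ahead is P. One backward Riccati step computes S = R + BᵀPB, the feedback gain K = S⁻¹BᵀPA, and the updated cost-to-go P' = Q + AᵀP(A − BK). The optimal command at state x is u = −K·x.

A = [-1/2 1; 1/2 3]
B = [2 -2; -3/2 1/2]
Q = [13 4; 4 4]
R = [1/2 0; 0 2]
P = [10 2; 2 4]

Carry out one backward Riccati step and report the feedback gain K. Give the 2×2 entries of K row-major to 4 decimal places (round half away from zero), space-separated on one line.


BᵀP = [17.0000 -2.0000; -19.0000 -2.0000]
S = R + BᵀPB = [1/2 0; 0 2] + [37.0000 -35.0000; -35.0000 37.0000] = [37.5000 -35.0000; -35.0000 39.0000]
BᵀPA = [-9.5000 11.0000; 8.5000 -25.0000]
K = S⁻¹·BᵀPA = [-0.3074 -1.8779; -0.0579 -2.3263]
A−BK = [-0.0011 0.1032; 0.0679 1.3463]
AᵀP(A−BK) = [0.0721 0.9337; 0.9337 20.4989]
P' = Q + AᵀP(A−BK) = [13.0721 4.9337; 4.9337 24.4989]
tr(P') = 37.5711

-0.3074 -1.8779 -0.0579 -2.3263


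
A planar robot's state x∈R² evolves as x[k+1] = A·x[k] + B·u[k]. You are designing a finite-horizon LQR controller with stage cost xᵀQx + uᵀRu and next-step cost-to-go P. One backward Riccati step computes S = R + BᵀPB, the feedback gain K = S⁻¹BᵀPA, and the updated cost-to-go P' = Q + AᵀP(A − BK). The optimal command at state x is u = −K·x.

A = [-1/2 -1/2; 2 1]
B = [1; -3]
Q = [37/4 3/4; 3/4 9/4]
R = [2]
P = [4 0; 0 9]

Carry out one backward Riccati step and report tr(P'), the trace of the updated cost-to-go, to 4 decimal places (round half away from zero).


BᵀP = [4.0000 -27.0000]
S = R + BᵀPB = [2] + [85.0000] = [87.0000]
BᵀPA = [-56.0000 -29.0000]
K = S⁻¹·BᵀPA = [-0.6437 -0.3333]
A−BK = [0.1437 -0.1667; 0.0690 0.0000]
AᵀP(A−BK) = [0.9540 0.3333; 0.3333 0.3333]
P' = Q + AᵀP(A−BK) = [10.2040 1.0833; 1.0833 2.5833]
tr(P') = 12.7874

12.7874


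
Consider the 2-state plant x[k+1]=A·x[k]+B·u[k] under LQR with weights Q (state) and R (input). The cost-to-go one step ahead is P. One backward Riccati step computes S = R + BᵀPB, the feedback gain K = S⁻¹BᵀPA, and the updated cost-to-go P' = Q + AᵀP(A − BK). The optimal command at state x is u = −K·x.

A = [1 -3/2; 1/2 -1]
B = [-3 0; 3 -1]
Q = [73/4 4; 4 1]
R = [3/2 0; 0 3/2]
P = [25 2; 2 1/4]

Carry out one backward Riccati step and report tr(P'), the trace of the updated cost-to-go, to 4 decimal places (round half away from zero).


20.7695

BᵀP = [-69.0000 -5.2500; -2.0000 -0.2500]
S = R + BᵀPB = [3/2 0; 0 3/2] + [191.2500 5.2500; 5.2500 0.2500] = [192.7500 5.2500; 5.2500 1.7500]
BᵀPA = [-71.6250 108.7500; -2.1250 3.2500]
K = S⁻¹·BᵀPA = [-0.3686 0.5593; -0.1084 0.1792]
A−BK = [-0.1059 0.1780; 1.4976 -2.4988]
AᵀP(A−BK) = [0.4281 -0.6828; -0.6828 1.0914]
P' = Q + AᵀP(A−BK) = [18.6781 3.3172; 3.3172 2.0914]
tr(P') = 20.7695


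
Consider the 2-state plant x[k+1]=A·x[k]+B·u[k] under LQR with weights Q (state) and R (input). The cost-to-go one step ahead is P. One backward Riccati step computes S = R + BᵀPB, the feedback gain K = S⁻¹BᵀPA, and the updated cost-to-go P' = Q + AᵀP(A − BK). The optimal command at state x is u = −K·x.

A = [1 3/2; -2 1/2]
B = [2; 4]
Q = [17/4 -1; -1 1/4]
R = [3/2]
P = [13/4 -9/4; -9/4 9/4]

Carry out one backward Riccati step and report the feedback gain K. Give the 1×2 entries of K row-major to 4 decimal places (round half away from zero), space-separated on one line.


-0.7931 -0.1034

BᵀP = [-2.5000 4.5000]
S = R + BᵀPB = [3/2] + [13.0000] = [14.5000]
BᵀPA = [-11.5000 -1.5000]
K = S⁻¹·BᵀPA = [-0.7931 -0.1034]
A−BK = [2.5862 1.7069; 1.1724 0.9138]
AᵀP(A−BK) = [12.1293 7.0603; 7.0603 4.3448]
P' = Q + AᵀP(A−BK) = [16.3793 6.0603; 6.0603 4.5948]
tr(P') = 20.9741


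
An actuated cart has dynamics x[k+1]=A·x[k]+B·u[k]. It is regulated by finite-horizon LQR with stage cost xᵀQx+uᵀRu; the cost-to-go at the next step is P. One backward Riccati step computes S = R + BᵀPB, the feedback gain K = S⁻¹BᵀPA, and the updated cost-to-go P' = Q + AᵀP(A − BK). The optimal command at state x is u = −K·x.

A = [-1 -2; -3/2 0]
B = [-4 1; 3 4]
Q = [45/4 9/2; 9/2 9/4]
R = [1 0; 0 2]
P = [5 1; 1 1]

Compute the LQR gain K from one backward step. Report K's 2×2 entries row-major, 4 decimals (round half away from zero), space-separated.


BᵀP = [-17.0000 -1.0000; 9.0000 5.0000]
S = R + BᵀPB = [1 0; 0 2] + [65.0000 -21.0000; -21.0000 29.0000] = [66.0000 -21.0000; -21.0000 31.0000]
BᵀPA = [18.5000 34.0000; -16.5000 -18.0000]
K = S⁻¹·BᵀPA = [0.1414 0.4212; -0.4364 -0.2953]
A−BK = [0.0022 -0.0199; -0.1785 -0.0822]
AᵀP(A−BK) = [0.4321 0.3352; 0.3352 0.3639]
P' = Q + AᵀP(A−BK) = [11.6821 4.8352; 4.8352 2.6139]
tr(P') = 14.2960

0.1414 0.4212 -0.4364 -0.2953


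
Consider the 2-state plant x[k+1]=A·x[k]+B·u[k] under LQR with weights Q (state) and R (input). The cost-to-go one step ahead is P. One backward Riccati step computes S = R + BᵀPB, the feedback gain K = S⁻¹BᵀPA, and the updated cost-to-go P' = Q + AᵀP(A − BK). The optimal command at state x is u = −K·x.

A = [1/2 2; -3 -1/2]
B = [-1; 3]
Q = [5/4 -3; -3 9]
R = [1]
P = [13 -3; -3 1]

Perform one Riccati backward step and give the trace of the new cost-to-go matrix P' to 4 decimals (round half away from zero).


BᵀP = [-22.0000 6.0000]
S = R + BᵀPB = [1] + [40.0000] = [41.0000]
BᵀPA = [-29.0000 -47.0000]
K = S⁻¹·BᵀPA = [-0.7073 -1.1463]
A−BK = [-0.2073 0.8537; -0.8780 2.9390]
AᵀP(A−BK) = [0.7378 0.0061; 0.0061 4.3720]
P' = Q + AᵀP(A−BK) = [1.9878 -2.9939; -2.9939 13.3720]
tr(P') = 15.3598

15.3598


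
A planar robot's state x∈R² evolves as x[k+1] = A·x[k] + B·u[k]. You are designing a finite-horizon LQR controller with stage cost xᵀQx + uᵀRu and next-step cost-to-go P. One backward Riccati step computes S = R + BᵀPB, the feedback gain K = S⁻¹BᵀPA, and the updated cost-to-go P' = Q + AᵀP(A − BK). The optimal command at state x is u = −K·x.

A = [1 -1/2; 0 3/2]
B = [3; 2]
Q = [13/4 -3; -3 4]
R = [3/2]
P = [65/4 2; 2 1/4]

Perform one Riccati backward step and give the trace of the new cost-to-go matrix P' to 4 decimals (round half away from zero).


7.4176

BᵀP = [52.7500 6.5000]
S = R + BᵀPB = [3/2] + [171.2500] = [172.7500]
BᵀPA = [52.7500 -16.6250]
K = S⁻¹·BᵀPA = [0.3054 -0.0962]
A−BK = [0.0839 -0.2113; -0.6107 1.6925]
AᵀP(A−BK) = [0.1425 -0.0485; -0.0485 0.0251]
P' = Q + AᵀP(A−BK) = [3.3925 -3.0485; -3.0485 4.0251]
tr(P') = 7.4176


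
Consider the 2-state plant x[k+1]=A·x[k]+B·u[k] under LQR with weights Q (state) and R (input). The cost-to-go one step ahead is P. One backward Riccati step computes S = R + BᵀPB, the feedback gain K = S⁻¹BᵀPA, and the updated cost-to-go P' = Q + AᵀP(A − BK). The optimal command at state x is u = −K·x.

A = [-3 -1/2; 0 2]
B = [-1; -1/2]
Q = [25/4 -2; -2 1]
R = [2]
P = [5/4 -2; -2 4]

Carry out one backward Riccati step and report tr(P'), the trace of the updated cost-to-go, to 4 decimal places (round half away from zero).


BᵀP = [-0.2500 0.0000]
S = R + BᵀPB = [2] + [0.2500] = [2.2500]
BᵀPA = [0.7500 0.1250]
K = S⁻¹·BᵀPA = [0.3333 0.0556]
A−BK = [-2.6667 -0.4444; 0.1667 2.0278]
AᵀP(A−BK) = [11.0000 13.8333; 13.8333 20.3056]
P' = Q + AᵀP(A−BK) = [17.2500 11.8333; 11.8333 21.3056]
tr(P') = 38.5556

38.5556


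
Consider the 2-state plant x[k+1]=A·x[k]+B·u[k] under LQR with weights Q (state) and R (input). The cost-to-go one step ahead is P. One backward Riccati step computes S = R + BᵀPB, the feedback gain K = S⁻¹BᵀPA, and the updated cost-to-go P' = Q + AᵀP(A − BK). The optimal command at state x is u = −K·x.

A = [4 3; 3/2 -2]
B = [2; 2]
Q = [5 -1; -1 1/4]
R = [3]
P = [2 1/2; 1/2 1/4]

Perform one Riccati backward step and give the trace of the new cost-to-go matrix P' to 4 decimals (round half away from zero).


BᵀP = [5.0000 1.5000]
S = R + BᵀPB = [3] + [13.0000] = [16.0000]
BᵀPA = [22.2500 12.0000]
K = S⁻¹·BᵀPA = [1.3906 0.7500]
A−BK = [1.2188 1.5000; -1.2813 -3.5000]
AᵀP(A−BK) = [7.6211 4.8125; 4.8125 4.0000]
P' = Q + AᵀP(A−BK) = [12.6211 3.8125; 3.8125 4.2500]
tr(P') = 16.8711

16.8711


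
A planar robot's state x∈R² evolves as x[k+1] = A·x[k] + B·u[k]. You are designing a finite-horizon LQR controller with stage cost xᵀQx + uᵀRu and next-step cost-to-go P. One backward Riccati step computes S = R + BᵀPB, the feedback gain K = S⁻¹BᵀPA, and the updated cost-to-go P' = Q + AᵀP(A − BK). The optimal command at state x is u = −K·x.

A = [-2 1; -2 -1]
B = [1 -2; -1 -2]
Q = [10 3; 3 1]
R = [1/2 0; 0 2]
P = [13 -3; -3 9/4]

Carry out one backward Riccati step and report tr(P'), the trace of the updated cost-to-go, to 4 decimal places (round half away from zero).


BᵀP = [16.0000 -5.2500; -20.0000 1.5000]
S = R + BᵀPB = [1/2 0; 0 2] + [21.2500 -21.5000; -21.5000 37.0000] = [21.7500 -21.5000; -21.5000 39.0000]
BᵀPA = [-21.5000 21.2500; 37.0000 -21.5000]
K = S⁻¹·BᵀPA = [-0.1114 0.9495; 0.8873 -0.0278]
A−BK = [-0.1140 -0.0052; -0.3368 -0.1062]
AᵀP(A−BK) = [1.7746 -0.0557; -0.0557 0.4747]
P' = Q + AᵀP(A−BK) = [11.7746 2.9443; 2.9443 1.4747]
tr(P') = 13.2494

13.2494


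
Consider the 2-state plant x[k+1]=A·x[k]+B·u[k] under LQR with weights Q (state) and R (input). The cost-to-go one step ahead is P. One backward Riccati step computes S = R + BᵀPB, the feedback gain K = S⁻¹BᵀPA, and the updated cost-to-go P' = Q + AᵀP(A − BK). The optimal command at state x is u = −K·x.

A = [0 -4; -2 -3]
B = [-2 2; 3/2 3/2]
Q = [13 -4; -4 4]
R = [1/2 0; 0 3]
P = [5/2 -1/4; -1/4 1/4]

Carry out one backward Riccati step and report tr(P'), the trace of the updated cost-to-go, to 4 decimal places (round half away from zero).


22.2886

BᵀP = [-5.3750 0.8750; 4.6250 -0.1250]
S = R + BᵀPB = [1/2 0; 0 3] + [12.0625 -9.4375; -9.4375 9.0625] = [12.5625 -9.4375; -9.4375 12.0625]
BᵀPA = [-1.7500 18.8750; 0.2500 -18.1250]
K = S⁻¹·BᵀPA = [-0.3002 0.9065; -0.2141 -0.7934]
A−BK = [-0.1721 -0.6003; -1.2286 -3.1696]
AᵀP(A−BK) = [0.5283 1.2846; 1.2846 4.7604]
P' = Q + AᵀP(A−BK) = [13.5283 -2.7154; -2.7154 8.7604]
tr(P') = 22.2886


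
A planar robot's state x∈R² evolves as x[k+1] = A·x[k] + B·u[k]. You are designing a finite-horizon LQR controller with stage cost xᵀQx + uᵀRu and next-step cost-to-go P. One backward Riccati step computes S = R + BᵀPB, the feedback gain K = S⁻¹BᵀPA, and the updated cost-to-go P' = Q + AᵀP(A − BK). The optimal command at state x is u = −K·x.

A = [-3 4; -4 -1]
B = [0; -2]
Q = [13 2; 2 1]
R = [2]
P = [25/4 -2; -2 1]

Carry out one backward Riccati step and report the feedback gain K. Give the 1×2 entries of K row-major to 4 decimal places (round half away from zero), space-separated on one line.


-0.6667 3.0000

BᵀP = [4.0000 -2.0000]
S = R + BᵀPB = [2] + [4.0000] = [6.0000]
BᵀPA = [-4.0000 18.0000]
K = S⁻¹·BᵀPA = [-0.6667 3.0000]
A−BK = [-3.0000 4.0000; -5.3333 5.0000]
AᵀP(A−BK) = [21.5833 -33.0000; -33.0000 63.0000]
P' = Q + AᵀP(A−BK) = [34.5833 -31.0000; -31.0000 64.0000]
tr(P') = 98.5833


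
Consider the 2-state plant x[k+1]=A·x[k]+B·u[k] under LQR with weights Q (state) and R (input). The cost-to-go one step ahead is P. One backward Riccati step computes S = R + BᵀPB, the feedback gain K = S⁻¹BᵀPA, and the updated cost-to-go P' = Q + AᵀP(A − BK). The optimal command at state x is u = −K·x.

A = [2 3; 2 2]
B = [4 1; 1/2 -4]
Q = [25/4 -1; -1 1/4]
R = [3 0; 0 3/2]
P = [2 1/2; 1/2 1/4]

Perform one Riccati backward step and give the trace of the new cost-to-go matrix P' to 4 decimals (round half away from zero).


9.7950

BᵀP = [8.2500 2.1250; 0.0000 -0.5000]
S = R + BᵀPB = [3 0; 0 3/2] + [34.0625 -0.2500; -0.2500 2.0000] = [37.0625 -0.2500; -0.2500 3.5000]
BᵀPA = [20.7500 29.0000; -1.0000 -1.0000]
K = S⁻¹·BᵀPA = [0.5582 0.7809; -0.2458 -0.2299]
A−BK = [0.0130 0.1063; 0.7375 0.6898]
AᵀP(A−BK) = [1.1714 1.5662; 1.5662 2.1236]
P' = Q + AᵀP(A−BK) = [7.4214 0.5662; 0.5662 2.3736]
tr(P') = 9.7950


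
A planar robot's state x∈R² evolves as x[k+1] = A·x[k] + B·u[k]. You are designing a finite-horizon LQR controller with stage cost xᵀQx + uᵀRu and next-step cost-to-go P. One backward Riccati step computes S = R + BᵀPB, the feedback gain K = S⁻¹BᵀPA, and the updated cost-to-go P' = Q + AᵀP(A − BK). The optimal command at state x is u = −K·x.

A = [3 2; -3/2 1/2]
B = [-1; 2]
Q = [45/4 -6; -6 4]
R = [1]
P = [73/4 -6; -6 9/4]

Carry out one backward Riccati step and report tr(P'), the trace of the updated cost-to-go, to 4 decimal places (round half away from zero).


BᵀP = [-30.2500 10.5000]
S = R + BᵀPB = [1] + [51.2500] = [52.2500]
BᵀPA = [-106.5000 -55.2500]
K = S⁻¹·BᵀPA = [-2.0383 -1.0574]
A−BK = [0.9617 0.9426; 2.5766 2.6148]
AᵀP(A−BK) = [6.2359 4.1977; 4.1977 3.1403]
P' = Q + AᵀP(A−BK) = [17.4859 -1.8023; -1.8023 7.1403]
tr(P') = 24.6262

24.6262


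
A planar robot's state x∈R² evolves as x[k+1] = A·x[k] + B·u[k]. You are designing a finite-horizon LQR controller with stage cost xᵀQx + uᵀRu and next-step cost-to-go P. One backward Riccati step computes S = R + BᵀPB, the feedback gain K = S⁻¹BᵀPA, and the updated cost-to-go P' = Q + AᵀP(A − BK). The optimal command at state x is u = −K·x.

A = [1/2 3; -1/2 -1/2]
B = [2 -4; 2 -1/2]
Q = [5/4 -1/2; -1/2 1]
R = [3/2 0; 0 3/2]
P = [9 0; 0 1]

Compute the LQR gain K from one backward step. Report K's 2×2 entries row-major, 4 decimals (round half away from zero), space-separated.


-0.1803 -0.1959 -0.2121 -0.8374

BᵀP = [18.0000 2.0000; -36.0000 -0.5000]
S = R + BᵀPB = [3/2 0; 0 3/2] + [40.0000 -73.0000; -73.0000 144.2500] = [41.5000 -73.0000; -73.0000 145.7500]
BᵀPA = [8.0000 53.0000; -17.7500 -107.7500]
K = S⁻¹·BᵀPA = [-0.1803 -0.1959; -0.2121 -0.8374]
A−BK = [0.0122 0.0422; -0.2454 -0.5268]
AᵀP(A−BK) = [0.1778 0.4534; 0.4534 1.4031]
P' = Q + AᵀP(A−BK) = [1.4278 -0.0466; -0.0466 2.4031]
tr(P') = 3.8309


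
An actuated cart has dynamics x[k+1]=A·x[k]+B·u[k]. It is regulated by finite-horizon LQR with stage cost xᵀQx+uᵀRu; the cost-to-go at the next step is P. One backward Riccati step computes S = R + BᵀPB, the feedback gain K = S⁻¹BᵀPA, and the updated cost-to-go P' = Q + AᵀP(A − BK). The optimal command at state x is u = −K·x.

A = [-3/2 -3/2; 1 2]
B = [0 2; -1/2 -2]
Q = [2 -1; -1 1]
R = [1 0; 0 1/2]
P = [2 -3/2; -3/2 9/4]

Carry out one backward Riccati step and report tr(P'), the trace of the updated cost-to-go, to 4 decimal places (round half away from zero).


BᵀP = [0.7500 -1.1250; 7.0000 -7.5000]
S = R + BᵀPB = [1 0; 0 1/2] + [0.5625 3.7500; 3.7500 29.0000] = [1.5625 3.7500; 3.7500 29.5000]
BᵀPA = [-2.2500 -3.3750; -18.0000 -25.5000]
K = S⁻¹·BᵀPA = [0.0351 -0.1229; -0.6146 -0.8488]
A−BK = [-0.2707 0.1976; -0.2117 0.2410]
AᵀP(A−BK) = [0.2656 0.1954; 0.1954 0.4412]
P' = Q + AᵀP(A−BK) = [2.2656 -0.8046; -0.8046 1.4412]
tr(P') = 3.7068

3.7068


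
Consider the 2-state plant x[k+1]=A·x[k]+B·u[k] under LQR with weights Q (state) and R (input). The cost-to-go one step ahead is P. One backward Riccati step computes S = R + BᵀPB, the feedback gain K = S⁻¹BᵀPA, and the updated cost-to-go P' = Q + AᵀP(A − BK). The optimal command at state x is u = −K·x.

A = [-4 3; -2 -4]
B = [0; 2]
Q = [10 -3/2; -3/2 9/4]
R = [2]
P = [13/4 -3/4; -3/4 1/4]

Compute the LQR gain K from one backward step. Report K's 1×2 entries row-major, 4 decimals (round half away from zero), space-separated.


BᵀP = [-1.5000 0.5000]
S = R + BᵀPB = [2] + [1.0000] = [3.0000]
BᵀPA = [5.0000 -6.5000]
K = S⁻¹·BᵀPA = [1.6667 -2.1667]
A−BK = [-4.0000 3.0000; -5.3333 0.3333]
AᵀP(A−BK) = [32.6667 -33.6667; -33.6667 37.1667]
P' = Q + AᵀP(A−BK) = [42.6667 -35.1667; -35.1667 39.4167]
tr(P') = 82.0833

1.6667 -2.1667


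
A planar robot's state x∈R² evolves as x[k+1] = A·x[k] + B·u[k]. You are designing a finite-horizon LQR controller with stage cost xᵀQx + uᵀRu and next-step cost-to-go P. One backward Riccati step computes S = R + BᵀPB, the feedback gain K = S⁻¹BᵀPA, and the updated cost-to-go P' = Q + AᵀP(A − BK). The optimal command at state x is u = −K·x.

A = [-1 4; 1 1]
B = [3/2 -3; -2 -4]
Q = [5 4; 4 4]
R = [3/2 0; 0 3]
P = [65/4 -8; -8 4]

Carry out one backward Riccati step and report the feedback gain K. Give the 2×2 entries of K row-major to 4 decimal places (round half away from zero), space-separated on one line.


BᵀP = [40.3750 -20.0000; -16.7500 8.0000]
S = R + BᵀPB = [3/2 0; 0 3] + [100.5625 -41.1250; -41.1250 18.2500] = [102.0625 -41.1250; -41.1250 21.2500]
BᵀPA = [-60.3750 141.5000; 24.7500 -59.0000]
K = S⁻¹·BᵀPA = [-0.5552 1.2155; 0.0903 -0.4240]
A−BK = [0.1037 0.9046; 0.2509 1.7350]
AᵀP(A−BK) = [0.4971 -1.1166; -1.1166 2.9823]
P' = Q + AᵀP(A−BK) = [5.4971 2.8834; 2.8834 6.9823]
tr(P') = 12.4794

-0.5552 1.2155 0.0903 -0.4240


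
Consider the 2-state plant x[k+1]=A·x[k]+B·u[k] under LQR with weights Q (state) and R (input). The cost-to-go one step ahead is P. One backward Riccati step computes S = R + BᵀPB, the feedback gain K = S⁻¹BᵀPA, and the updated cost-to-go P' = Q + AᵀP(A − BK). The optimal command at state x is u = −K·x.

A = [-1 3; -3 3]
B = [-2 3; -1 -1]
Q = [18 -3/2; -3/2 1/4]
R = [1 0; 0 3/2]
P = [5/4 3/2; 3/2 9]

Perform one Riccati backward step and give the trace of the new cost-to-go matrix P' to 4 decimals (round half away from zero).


29.3452

BᵀP = [-4.0000 -12.0000; 2.2500 -4.5000]
S = R + BᵀPB = [1 0; 0 3/2] + [20.0000 0.0000; 0.0000 11.2500] = [21.0000 0.0000; 0.0000 12.7500]
BᵀPA = [40.0000 -48.0000; 11.2500 -6.7500]
K = S⁻¹·BᵀPA = [1.9048 -2.2857; 0.8824 -0.5294]
A−BK = [0.1625 0.0168; -0.2129 0.1849]
AᵀP(A−BK) = [5.1331 -5.3655; -5.3655 5.9622]
P' = Q + AᵀP(A−BK) = [23.1331 -6.8655; -6.8655 6.2122]
tr(P') = 29.3452


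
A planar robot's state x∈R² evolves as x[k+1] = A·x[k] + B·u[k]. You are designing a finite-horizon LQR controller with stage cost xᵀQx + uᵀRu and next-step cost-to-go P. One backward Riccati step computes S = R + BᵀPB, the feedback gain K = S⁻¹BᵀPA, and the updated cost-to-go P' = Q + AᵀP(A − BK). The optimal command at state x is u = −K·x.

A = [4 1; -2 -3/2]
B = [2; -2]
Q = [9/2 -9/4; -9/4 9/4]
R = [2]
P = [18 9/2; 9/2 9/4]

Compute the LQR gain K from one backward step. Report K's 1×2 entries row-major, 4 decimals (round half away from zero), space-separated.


BᵀP = [27.0000 4.5000]
S = R + BᵀPB = [2] + [45.0000] = [47.0000]
BᵀPA = [99.0000 20.2500]
K = S⁻¹·BᵀPA = [2.1064 0.4309]
A−BK = [-0.2128 0.1383; 2.2128 -0.6383]
AᵀP(A−BK) = [16.4681 0.0957; 0.0957 0.8378]
P' = Q + AᵀP(A−BK) = [20.9681 -2.1543; -2.1543 3.0878]
tr(P') = 24.0559

2.1064 0.4309


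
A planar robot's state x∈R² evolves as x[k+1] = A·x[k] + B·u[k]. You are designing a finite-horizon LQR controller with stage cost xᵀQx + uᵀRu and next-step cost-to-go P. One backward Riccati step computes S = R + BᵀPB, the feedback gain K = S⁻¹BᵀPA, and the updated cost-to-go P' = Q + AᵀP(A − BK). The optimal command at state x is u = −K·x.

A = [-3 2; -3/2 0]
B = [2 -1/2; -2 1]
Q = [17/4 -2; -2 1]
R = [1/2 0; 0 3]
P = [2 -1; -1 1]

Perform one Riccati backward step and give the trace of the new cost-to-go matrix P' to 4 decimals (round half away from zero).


BᵀP = [6.0000 -4.0000; -2.0000 1.5000]
S = R + BᵀPB = [1/2 0; 0 3] + [20.0000 -7.0000; -7.0000 2.5000] = [20.5000 -7.0000; -7.0000 5.5000]
BᵀPA = [-12.0000 12.0000; 3.7500 -4.0000]
K = S⁻¹·BᵀPA = [-0.6235 0.5961; -0.1118 0.0314]
A−BK = [-1.8088 0.8235; -2.6353 1.1608]
AᵀP(A−BK) = [4.1868 -1.9647; -1.9647 0.9725]
P' = Q + AᵀP(A−BK) = [8.4368 -3.9647; -3.9647 1.9725]
tr(P') = 10.4093

10.4093


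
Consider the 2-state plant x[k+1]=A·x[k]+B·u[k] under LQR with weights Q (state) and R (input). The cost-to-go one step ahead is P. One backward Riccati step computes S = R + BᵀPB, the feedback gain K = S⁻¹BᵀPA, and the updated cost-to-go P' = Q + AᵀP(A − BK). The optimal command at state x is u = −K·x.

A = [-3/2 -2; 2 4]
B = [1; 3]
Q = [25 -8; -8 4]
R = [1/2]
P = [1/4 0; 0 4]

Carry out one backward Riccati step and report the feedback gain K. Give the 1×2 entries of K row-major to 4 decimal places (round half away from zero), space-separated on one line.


BᵀP = [0.2500 12.0000]
S = R + BᵀPB = [1/2] + [36.2500] = [36.7500]
BᵀPA = [23.6250 47.5000]
K = S⁻¹·BᵀPA = [0.6429 1.2925]
A−BK = [-2.1429 -3.2925; 0.0714 0.1224]
AᵀP(A−BK) = [1.3750 2.2143; 2.2143 3.6054]
P' = Q + AᵀP(A−BK) = [26.3750 -5.7857; -5.7857 7.6054]
tr(P') = 33.9804

0.6429 1.2925


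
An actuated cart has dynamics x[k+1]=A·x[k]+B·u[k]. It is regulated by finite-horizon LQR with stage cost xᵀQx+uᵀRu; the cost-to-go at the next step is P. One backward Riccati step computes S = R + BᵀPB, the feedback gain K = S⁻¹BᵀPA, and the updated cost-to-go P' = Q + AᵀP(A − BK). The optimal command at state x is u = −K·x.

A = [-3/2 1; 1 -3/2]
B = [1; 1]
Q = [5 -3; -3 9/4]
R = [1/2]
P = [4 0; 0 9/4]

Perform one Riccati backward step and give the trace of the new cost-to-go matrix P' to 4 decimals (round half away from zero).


BᵀP = [4.0000 2.2500]
S = R + BᵀPB = [1/2] + [6.2500] = [6.7500]
BᵀPA = [-3.7500 0.6250]
K = S⁻¹·BᵀPA = [-0.5556 0.0926]
A−BK = [-0.9444 0.9074; 1.5556 -1.5926]
AᵀP(A−BK) = [9.1667 -9.0278; -9.0278 9.0046]
P' = Q + AᵀP(A−BK) = [14.1667 -12.0278; -12.0278 11.2546]
tr(P') = 25.4213

25.4213


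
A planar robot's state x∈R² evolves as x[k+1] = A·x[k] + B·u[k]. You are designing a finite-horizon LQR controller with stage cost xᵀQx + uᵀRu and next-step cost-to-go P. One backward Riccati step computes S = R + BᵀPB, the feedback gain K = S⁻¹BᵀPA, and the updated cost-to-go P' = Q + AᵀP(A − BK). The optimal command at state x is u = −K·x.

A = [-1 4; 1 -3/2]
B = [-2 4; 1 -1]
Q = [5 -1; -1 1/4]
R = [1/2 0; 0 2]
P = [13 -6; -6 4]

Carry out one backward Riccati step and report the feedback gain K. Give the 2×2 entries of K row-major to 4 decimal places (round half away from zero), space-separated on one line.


BᵀP = [-32.0000 16.0000; 58.0000 -28.0000]
S = R + BᵀPB = [1/2 0; 0 2] + [80.0000 -144.0000; -144.0000 260.0000] = [80.5000 -144.0000; -144.0000 262.0000]
BᵀPA = [48.0000 -152.0000; -86.0000 274.0000]
K = S⁻¹·BᵀPA = [0.5408 -1.0366; -0.0310 0.4761]
A−BK = [0.2056 0.0225; 0.4282 0.0127]
AᵀP(A−BK) = [0.3746 -0.3014; -0.3014 0.9944]
P' = Q + AᵀP(A−BK) = [5.3746 -1.3014; -1.3014 1.2444]
tr(P') = 6.6190

0.5408 -1.0366 -0.0310 0.4761


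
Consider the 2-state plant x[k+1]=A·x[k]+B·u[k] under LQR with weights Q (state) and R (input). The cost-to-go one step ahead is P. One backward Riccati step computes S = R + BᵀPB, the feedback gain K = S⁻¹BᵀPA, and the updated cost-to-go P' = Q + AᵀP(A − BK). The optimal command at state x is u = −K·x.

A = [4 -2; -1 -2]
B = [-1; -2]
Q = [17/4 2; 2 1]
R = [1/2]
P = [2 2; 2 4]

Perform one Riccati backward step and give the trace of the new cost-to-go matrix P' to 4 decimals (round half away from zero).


BᵀP = [-6.0000 -10.0000]
S = R + BᵀPB = [1/2] + [26.0000] = [26.5000]
BᵀPA = [-14.0000 32.0000]
K = S⁻¹·BᵀPA = [-0.5283 1.2075]
A−BK = [3.4717 -0.7925; -2.0566 0.4151]
AᵀP(A−BK) = [12.6038 -3.0943; -3.0943 1.3585]
P' = Q + AᵀP(A−BK) = [16.8538 -1.0943; -1.0943 2.3585]
tr(P') = 19.2123

19.2123


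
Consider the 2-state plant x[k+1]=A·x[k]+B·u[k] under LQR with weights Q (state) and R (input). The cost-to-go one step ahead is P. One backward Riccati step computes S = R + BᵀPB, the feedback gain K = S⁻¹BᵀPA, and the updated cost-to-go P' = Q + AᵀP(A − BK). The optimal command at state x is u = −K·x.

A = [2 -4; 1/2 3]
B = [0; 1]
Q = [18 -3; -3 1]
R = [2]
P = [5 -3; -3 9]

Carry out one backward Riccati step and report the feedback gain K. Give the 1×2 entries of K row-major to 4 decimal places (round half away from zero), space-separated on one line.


BᵀP = [-3.0000 9.0000]
S = R + BᵀPB = [2] + [9.0000] = [11.0000]
BᵀPA = [-1.5000 39.0000]
K = S⁻¹·BᵀPA = [-0.1364 3.5455]
A−BK = [2.0000 -4.0000; 0.6364 -0.5455]
AᵀP(A−BK) = [16.0455 -33.1818; -33.1818 94.7273]
P' = Q + AᵀP(A−BK) = [34.0455 -36.1818; -36.1818 95.7273]
tr(P') = 129.7727

-0.1364 3.5455


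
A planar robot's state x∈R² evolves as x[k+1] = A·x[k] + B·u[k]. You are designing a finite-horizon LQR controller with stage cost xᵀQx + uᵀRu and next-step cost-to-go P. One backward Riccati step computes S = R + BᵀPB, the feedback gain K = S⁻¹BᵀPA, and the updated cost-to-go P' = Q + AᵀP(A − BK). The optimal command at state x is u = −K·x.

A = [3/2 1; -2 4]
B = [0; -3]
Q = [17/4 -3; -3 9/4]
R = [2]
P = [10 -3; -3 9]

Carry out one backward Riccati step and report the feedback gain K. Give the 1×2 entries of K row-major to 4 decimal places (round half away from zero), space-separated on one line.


0.8133 -1.1928

BᵀP = [9.0000 -27.0000]
S = R + BᵀPB = [2] + [81.0000] = [83.0000]
BᵀPA = [67.5000 -99.0000]
K = S⁻¹·BᵀPA = [0.8133 -1.1928]
A−BK = [1.5000 1.0000; 0.4398 0.4217]
AᵀP(A−BK) = [21.6054 11.5120; 11.5120 11.9157]
P' = Q + AᵀP(A−BK) = [25.8554 8.5120; 8.5120 14.1657]
tr(P') = 40.0211


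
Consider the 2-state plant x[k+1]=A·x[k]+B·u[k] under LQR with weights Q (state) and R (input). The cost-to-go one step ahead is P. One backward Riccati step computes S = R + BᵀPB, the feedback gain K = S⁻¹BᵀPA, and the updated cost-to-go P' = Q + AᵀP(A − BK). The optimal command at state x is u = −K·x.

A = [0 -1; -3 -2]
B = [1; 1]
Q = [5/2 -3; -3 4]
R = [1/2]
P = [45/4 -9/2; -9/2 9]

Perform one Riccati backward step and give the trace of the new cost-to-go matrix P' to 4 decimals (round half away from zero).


BᵀP = [6.7500 4.5000]
S = R + BᵀPB = [1/2] + [11.2500] = [11.7500]
BᵀPA = [-13.5000 -15.7500]
K = S⁻¹·BᵀPA = [-1.1489 -1.3404]
A−BK = [1.1489 0.3404; -1.8511 -0.6596]
AᵀP(A−BK) = [65.4894 22.4043; 22.4043 8.1383]
P' = Q + AᵀP(A−BK) = [67.9894 19.4043; 19.4043 12.1383]
tr(P') = 80.1277

80.1277


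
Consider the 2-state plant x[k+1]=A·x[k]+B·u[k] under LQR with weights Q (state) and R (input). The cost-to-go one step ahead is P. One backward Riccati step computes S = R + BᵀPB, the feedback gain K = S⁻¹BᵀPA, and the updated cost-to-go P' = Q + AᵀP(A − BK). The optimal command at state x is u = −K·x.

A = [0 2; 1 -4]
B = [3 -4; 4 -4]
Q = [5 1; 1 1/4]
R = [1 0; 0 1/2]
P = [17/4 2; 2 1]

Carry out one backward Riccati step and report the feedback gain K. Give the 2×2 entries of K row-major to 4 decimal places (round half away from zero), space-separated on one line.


BᵀP = [20.7500 10.0000; -25.0000 -12.0000]
S = R + BᵀPB = [1 0; 0 1/2] + [102.2500 -123.0000; -123.0000 148.0000] = [103.2500 -123.0000; -123.0000 148.5000]
BᵀPA = [10.0000 1.5000; -12.0000 -2.0000]
K = S⁻¹·BᵀPA = [0.0442 -0.1142; -0.0442 -0.1080]
A−BK = [-0.3094 1.9104; 0.6464 -3.9754]
AᵀP(A−BK) = [0.0276 -0.1547; -0.1547 0.9552]
P' = Q + AᵀP(A−BK) = [5.0276 0.8453; 0.8453 1.2052]
tr(P') = 6.2328

0.0442 -0.1142 -0.0442 -0.1080
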